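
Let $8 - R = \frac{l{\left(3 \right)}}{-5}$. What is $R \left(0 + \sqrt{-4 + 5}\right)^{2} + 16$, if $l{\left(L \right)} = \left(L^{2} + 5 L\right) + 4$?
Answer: $\frac{148}{5} \approx 29.6$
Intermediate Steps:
$l{\left(L \right)} = 4 + L^{2} + 5 L$
$R = \frac{68}{5}$ ($R = 8 - \frac{4 + 3^{2} + 5 \cdot 3}{-5} = 8 - \left(4 + 9 + 15\right) \left(- \frac{1}{5}\right) = 8 - 28 \left(- \frac{1}{5}\right) = 8 - - \frac{28}{5} = 8 + \frac{28}{5} = \frac{68}{5} \approx 13.6$)
$R \left(0 + \sqrt{-4 + 5}\right)^{2} + 16 = \frac{68 \left(0 + \sqrt{-4 + 5}\right)^{2}}{5} + 16 = \frac{68 \left(0 + \sqrt{1}\right)^{2}}{5} + 16 = \frac{68 \left(0 + 1\right)^{2}}{5} + 16 = \frac{68 \cdot 1^{2}}{5} + 16 = \frac{68}{5} \cdot 1 + 16 = \frac{68}{5} + 16 = \frac{148}{5}$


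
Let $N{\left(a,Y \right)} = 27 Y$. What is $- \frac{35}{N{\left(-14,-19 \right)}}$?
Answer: $\frac{35}{513} \approx 0.068226$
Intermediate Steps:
$- \frac{35}{N{\left(-14,-19 \right)}} = - \frac{35}{27 \left(-19\right)} = - \frac{35}{-513} = \left(-35\right) \left(- \frac{1}{513}\right) = \frac{35}{513}$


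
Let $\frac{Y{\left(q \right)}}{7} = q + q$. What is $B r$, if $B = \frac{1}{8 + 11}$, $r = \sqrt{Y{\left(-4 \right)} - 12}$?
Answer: $\frac{2 i \sqrt{17}}{19} \approx 0.43401 i$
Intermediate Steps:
$Y{\left(q \right)} = 14 q$ ($Y{\left(q \right)} = 7 \left(q + q\right) = 7 \cdot 2 q = 14 q$)
$r = 2 i \sqrt{17}$ ($r = \sqrt{14 \left(-4\right) - 12} = \sqrt{-56 - 12} = \sqrt{-68} = 2 i \sqrt{17} \approx 8.2462 i$)
$B = \frac{1}{19} \approx 0.052632$
$B r = \frac{2 i \sqrt{17}}{19}$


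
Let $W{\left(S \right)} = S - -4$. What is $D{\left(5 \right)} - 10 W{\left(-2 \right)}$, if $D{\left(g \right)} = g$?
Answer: $-15$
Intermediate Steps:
$W{\left(S \right)} = 4 + S$ ($W{\left(S \right)} = S + 4 = 4 + S$)
$D{\left(5 \right)} - 10 W{\left(-2 \right)} = 5 - 10 \left(4 - 2\right) = 5 - 20 = -15$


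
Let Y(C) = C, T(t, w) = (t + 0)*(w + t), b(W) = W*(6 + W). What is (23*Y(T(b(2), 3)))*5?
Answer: 34960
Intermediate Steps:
T(t, w) = t*(t + w)
(23*Y(T(b(2), 3)))*5 = (23*((2*(6 + 2))*(2*(6 + 2) + 3)))*5 = (23*((2*8)*(2*8 + 3)))*5 = (23*(16*(16 + 3)))*5 = (23*(16*19))*5 = (23*304)*5 = 6992*5 = 34960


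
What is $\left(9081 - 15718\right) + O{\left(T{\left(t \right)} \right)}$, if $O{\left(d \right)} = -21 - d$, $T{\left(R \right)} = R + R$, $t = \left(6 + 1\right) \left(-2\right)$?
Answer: $-6630$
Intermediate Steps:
$t = -14$ ($t = 7 \left(-2\right) = -14$)
$T{\left(R \right)} = 2 R$
$\left(9081 - 15718\right) + O{\left(T{\left(t \right)} \right)} = \left(9081 - 15718\right) - \left(21 + 2 \left(-14\right)\right) = -6637 - -7 = -6637 + \left(-21 + 28\right) = -6637 + 7 = -6630$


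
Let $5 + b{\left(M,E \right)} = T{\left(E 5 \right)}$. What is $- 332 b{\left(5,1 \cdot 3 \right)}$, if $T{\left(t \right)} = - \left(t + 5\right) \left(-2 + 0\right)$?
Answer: $-11620$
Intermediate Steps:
$T{\left(t \right)} = 10 + 2 t$ ($T{\left(t \right)} = - \left(5 + t\right) \left(-2\right) = - (-10 - 2 t) = 10 + 2 t$)
$b{\left(M,E \right)} = 5 + 10 E$ ($b{\left(M,E \right)} = -5 + \left(10 + 2 E 5\right) = -5 + \left(10 + 2 \cdot 5 E\right) = -5 + \left(10 + 10 E\right) = 5 + 10 E$)
$- 332 b{\left(5,1 \cdot 3 \right)} = - 332 \left(5 + 10 \cdot 1 \cdot 3\right) = - 332 \left(5 + 10 \cdot 3\right) = - 332 \left(5 + 30\right) = \left(-332\right) 35 = -11620$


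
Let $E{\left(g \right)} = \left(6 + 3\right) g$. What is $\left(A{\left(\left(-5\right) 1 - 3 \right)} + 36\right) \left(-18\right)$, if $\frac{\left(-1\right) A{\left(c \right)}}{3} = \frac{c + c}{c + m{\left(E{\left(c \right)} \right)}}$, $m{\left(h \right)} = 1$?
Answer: $- \frac{3672}{7} \approx -524.57$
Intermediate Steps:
$E{\left(g \right)} = 9 g$
$A{\left(c \right)} = - \frac{6 c}{1 + c}$ ($A{\left(c \right)} = - 3 \frac{c + c}{c + 1} = - 3 \frac{2 c}{1 + c} = - \frac{6 c}{1 + c}$)
$\left(A{\left(\left(-5\right) 1 - 3 \right)} + 36\right) \left(-18\right) = \left(- \frac{6 \left(\left(-5\right) 1 - 3\right)}{1 - 8} + 36\right) \left(-18\right) = \left(- \frac{6 \left(-5 - 3\right)}{1 - 8} + 36\right) \left(-18\right) = \left(\left(-6\right) \left(-8\right) \frac{1}{1 - 8} + 36\right) \left(-18\right) = \left(\left(-6\right) \left(-8\right) \frac{1}{-7} + 36\right) \left(-18\right) = \left(\left(-6\right) \left(-8\right) \left(- \frac{1}{7}\right) + 36\right) \left(-18\right) = \left(- \frac{48}{7} + 36\right) \left(-18\right) = \frac{204}{7} \left(-18\right) = - \frac{3672}{7}$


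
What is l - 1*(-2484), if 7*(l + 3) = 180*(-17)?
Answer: 14307/7 ≈ 2043.9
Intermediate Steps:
l = -3081/7 (l = -3 + (180*(-17))/7 = -3 + (⅐)*(-3060) = -3 - 3060/7 = -3081/7 ≈ -440.14)
l - 1*(-2484) = -3081/7 - 1*(-2484) = -3081/7 + 2484 = 14307/7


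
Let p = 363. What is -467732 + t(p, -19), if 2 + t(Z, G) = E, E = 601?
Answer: -467133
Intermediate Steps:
t(Z, G) = 599 (t(Z, G) = -2 + 601 = 599)
-467732 + t(p, -19) = -467732 + 599 = -467133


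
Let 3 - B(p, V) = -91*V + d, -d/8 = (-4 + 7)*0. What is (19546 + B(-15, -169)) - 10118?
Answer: -5948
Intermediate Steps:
d = 0 (d = -8*(-4 + 7)*0 = -24*0 = -8*0 = 0)
B(p, V) = 3 + 91*V (B(p, V) = 3 - (-91*V + 0) = 3 - (-91)*V = 3 + 91*V)
(19546 + B(-15, -169)) - 10118 = (19546 + (3 + 91*(-169))) - 10118 = (19546 + (3 - 15379)) - 10118 = (19546 - 15376) - 10118 = 4170 - 10118 = -5948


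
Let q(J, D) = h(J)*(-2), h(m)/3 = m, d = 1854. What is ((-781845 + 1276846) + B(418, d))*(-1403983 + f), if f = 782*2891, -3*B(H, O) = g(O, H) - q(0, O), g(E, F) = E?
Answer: 423576972357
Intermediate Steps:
h(m) = 3*m
q(J, D) = -6*J (q(J, D) = (3*J)*(-2) = -6*J)
B(H, O) = -O/3 (B(H, O) = -(O - (-6)*0)/3 = -(O - 1*0)/3 = -(O + 0)/3 = -O/3)
f = 2260762
((-781845 + 1276846) + B(418, d))*(-1403983 + f) = ((-781845 + 1276846) - ⅓*1854)*(-1403983 + 2260762) = (495001 - 618)*856779 = 494383*856779 = 423576972357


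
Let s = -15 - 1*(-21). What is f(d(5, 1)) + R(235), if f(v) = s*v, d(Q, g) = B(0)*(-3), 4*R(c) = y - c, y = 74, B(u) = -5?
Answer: 199/4 ≈ 49.750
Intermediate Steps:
R(c) = 37/2 - c/4 (R(c) = (74 - c)/4 = 37/2 - c/4)
s = 6 (s = -15 + 21 = 6)
d(Q, g) = 15 (d(Q, g) = -5*(-3) = 15)
f(v) = 6*v
f(d(5, 1)) + R(235) = 6*15 + (37/2 - ¼*235) = 90 + (37/2 - 235/4) = 90 - 161/4 = 199/4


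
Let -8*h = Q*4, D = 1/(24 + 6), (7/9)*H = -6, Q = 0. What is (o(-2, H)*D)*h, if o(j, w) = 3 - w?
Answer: 0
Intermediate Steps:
H = -54/7 (H = (9/7)*(-6) = -54/7 ≈ -7.7143)
D = 1/30 ≈ 0.033333
h = 0 (h = -0*4 = -1/8*0 = 0)
(o(-2, H)*D)*h = ((3 - 1*(-54/7))*(1/30))*0 = ((3 + 54/7)*(1/30))*0 = ((75/7)*(1/30))*0 = (5/14)*0 = 0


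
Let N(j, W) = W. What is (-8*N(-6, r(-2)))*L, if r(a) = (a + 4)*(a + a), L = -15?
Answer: -960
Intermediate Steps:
r(a) = 2*a*(4 + a) (r(a) = (4 + a)*(2*a) = 2*a*(4 + a))
(-8*N(-6, r(-2)))*L = -16*(-2)*(4 - 2)*(-15) = -16*(-2)*2*(-15) = -8*(-8)*(-15) = 64*(-15) = -960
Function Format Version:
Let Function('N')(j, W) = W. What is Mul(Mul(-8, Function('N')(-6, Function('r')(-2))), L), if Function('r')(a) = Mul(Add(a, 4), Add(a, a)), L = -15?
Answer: -960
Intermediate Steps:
Function('r')(a) = Mul(2, a, Add(4, a)) (Function('r')(a) = Mul(Add(4, a), Mul(2, a)) = Mul(2, a, Add(4, a)))
Mul(Mul(-8, Function('N')(-6, Function('r')(-2))), L) = Mul(Mul(-8, Mul(2, -2, Add(4, -2))), -15) = Mul(Mul(-8, Mul(2, -2, 2)), -15) = Mul(Mul(-8, -8), -15) = Mul(64, -15) = -960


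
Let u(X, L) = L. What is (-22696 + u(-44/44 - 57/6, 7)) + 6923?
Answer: -15766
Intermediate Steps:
(-22696 + u(-44/44 - 57/6, 7)) + 6923 = (-22696 + 7) + 6923 = -22689 + 6923 = -15766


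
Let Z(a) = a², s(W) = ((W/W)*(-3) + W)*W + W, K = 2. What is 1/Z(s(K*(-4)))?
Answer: 1/6400 ≈ 0.00015625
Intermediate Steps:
s(W) = W + W*(-3 + W) (s(W) = (1*(-3) + W)*W + W = (-3 + W)*W + W = W*(-3 + W) + W = W + W*(-3 + W))
1/Z(s(K*(-4))) = 1/(((2*(-4))*(-2 + 2*(-4)))²) = 1/((-8*(-2 - 8))²) = 1/((-8*(-10))²) = 1/(80²) = 1/6400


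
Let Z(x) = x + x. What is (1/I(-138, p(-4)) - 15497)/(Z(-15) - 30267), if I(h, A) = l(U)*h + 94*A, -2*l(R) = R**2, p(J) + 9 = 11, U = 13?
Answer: 61207984/119663051 ≈ 0.51150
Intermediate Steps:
p(J) = 2 (p(J) = -9 + 11 = 2)
Z(x) = 2*x
l(R) = -R**2/2
I(h, A) = 94*A - 169*h/2 (I(h, A) = (-1/2*13**2)*h + 94*A = (-1/2*169)*h + 94*A = -169*h/2 + 94*A = 94*A - 169*h/2)
(1/I(-138, p(-4)) - 15497)/(Z(-15) - 30267) = (1/(94*2 - 169/2*(-138)) - 15497)/(2*(-15) - 30267) = (1/(188 + 11661) - 15497)/(-30 - 30267) = (1/11849 - 15497)/(-30297) = (1/11849 - 15497)*(-1/30297) = -183623952/11849*(-1/30297) = 61207984/119663051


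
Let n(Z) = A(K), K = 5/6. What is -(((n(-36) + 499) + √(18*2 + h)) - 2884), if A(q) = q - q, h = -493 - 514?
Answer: 2385 - I*√971 ≈ 2385.0 - 31.161*I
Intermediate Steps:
h = -1007
K = ⅚ (K = 5*(⅙) = ⅚ ≈ 0.83333)
A(q) = 0
n(Z) = 0
-(((n(-36) + 499) + √(18*2 + h)) - 2884) = -(((0 + 499) + √(18*2 - 1007)) - 2884) = -((499 + √(36 - 1007)) - 2884) = -((499 + √(-971)) - 2884) = -((499 + I*√971) - 2884) = -(-2385 + I*√971) = 2385 - I*√971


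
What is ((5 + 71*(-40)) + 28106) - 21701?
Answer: 3570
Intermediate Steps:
((5 + 71*(-40)) + 28106) - 21701 = ((5 - 2840) + 28106) - 21701 = (-2835 + 28106) - 21701 = 25271 - 21701 = 3570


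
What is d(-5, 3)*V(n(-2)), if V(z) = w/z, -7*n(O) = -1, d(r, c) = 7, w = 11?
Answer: 539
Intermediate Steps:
n(O) = 1/7 (n(O) = -1/7*(-1) = 1/7)
V(z) = 11/z
d(-5, 3)*V(n(-2)) = 7*(11/(1/7)) = 7*(11*7) = 7*77 = 539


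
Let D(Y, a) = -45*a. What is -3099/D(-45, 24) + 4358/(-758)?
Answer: -392933/136440 ≈ -2.8799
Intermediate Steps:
-3099/D(-45, 24) + 4358/(-758) = -3099/((-45*24)) + 4358/(-758) = -3099/(-1080) + 4358*(-1/758) = -3099*(-1/1080) - 2179/379 = 1033/360 - 2179/379 = -392933/136440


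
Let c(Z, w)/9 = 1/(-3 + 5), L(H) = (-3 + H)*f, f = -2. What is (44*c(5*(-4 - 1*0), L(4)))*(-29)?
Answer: -5742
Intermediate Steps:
L(H) = 6 - 2*H (L(H) = (-3 + H)*(-2) = 6 - 2*H)
c(Z, w) = 9/2 (c(Z, w) = 9/(-3 + 5) = 9/2)
(44*c(5*(-4 - 1*0), L(4)))*(-29) = (44*(9/2))*(-29) = 198*(-29) = -5742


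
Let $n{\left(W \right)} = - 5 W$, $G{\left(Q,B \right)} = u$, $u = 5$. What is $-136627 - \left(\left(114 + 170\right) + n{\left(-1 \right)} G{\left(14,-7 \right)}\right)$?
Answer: $-136936$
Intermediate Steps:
$G{\left(Q,B \right)} = 5$
$-136627 - \left(\left(114 + 170\right) + n{\left(-1 \right)} G{\left(14,-7 \right)}\right) = -136627 - \left(\left(114 + 170\right) + \left(-5\right) \left(-1\right) 5\right) = -136627 - \left(284 + 5 \cdot 5\right) = -136627 - \left(284 + 25\right) = -136627 - 309 = -136936$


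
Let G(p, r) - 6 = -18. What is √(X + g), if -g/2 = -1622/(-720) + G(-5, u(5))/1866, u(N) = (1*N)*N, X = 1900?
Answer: √165001825945/9330 ≈ 43.537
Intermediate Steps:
u(N) = N² (u(N) = N*N = N²)
G(p, r) = -12 (G(p, r) = 6 - 18 = -12)
g = -251501/55980 (g = -2*(-1622/(-720) - 12/1866) = -2*(-1622*(-1/720) - 12*1/1866) = -2*(811/360 - 2/311) = -2*251501/111960 = -251501/55980 ≈ -4.4927)
√(X + g) = √(1900 - 251501/55980) = √(106110499/55980) = √165001825945/9330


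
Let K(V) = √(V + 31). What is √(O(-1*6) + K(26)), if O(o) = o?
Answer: √(-6 + √57) ≈ 1.2449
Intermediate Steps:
K(V) = √(31 + V)
√(O(-1*6) + K(26)) = √(-1*6 + √(31 + 26)) = √(-6 + √57)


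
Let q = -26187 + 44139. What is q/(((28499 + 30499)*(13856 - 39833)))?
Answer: -2992/255431841 ≈ -1.1713e-5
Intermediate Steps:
q = 17952
q/(((28499 + 30499)*(13856 - 39833))) = 17952/(((28499 + 30499)*(13856 - 39833))) = 17952/((58998*(-25977))) = 17952/(-1532591046) = 17952*(-1/1532591046) = -2992/255431841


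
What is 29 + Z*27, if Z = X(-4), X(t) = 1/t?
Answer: 89/4 ≈ 22.250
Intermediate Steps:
Z = -¼ (Z = 1/(-4) = -¼ ≈ -0.25000)
29 + Z*27 = 29 - ¼*27 = 29 - 27/4 = 89/4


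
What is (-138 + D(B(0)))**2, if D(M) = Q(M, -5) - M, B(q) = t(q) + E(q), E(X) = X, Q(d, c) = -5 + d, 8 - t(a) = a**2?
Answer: 20449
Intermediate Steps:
t(a) = 8 - a**2
B(q) = 8 + q - q**2 (B(q) = (8 - q**2) + q = 8 + q - q**2)
D(M) = -5 (D(M) = (-5 + M) - M = -5)
(-138 + D(B(0)))**2 = (-138 - 5)**2 = (-143)**2 = 20449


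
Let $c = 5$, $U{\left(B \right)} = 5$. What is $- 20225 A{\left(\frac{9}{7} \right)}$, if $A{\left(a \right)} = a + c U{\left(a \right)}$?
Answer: $- \frac{3721400}{7} \approx -5.3163 \cdot 10^{5}$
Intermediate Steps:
$A{\left(a \right)} = 25 + a$ ($A{\left(a \right)} = a + 5 \cdot 5 = a + 25 = 25 + a$)
$- 20225 A{\left(\frac{9}{7} \right)} = - 20225 \left(25 + \frac{9}{7}\right) = \left(-20225\right) \frac{184}{7} = - \frac{3721400}{7}$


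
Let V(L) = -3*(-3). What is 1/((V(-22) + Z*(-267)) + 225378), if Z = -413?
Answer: 1/335658 ≈ 2.9792e-6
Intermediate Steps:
V(L) = 9
1/((V(-22) + Z*(-267)) + 225378) = 1/((9 - 413*(-267)) + 225378) = 1/((9 + 110271) + 225378) = 1/(110280 + 225378) = 1/335658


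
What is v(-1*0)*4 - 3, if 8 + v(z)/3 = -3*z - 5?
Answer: -159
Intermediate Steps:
v(z) = -39 - 9*z (v(z) = -24 + 3*(-3*z - 5) = -24 + 3*(-5 - 3*z) = -24 + (-15 - 9*z) = -39 - 9*z)
v(-1*0)*4 - 3 = (-39 - (-9)*0)*4 - 3 = (-39 - 9*0)*4 - 3 = (-39 + 0)*4 - 3 = -39*4 - 3 = -156 - 3 = -159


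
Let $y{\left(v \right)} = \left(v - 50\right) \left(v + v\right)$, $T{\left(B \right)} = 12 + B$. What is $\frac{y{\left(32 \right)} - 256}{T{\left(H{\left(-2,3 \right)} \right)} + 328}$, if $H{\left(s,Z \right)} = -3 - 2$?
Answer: $- \frac{1408}{335} \approx -4.203$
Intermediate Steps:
$H{\left(s,Z \right)} = -5$
$y{\left(v \right)} = 2 v \left(-50 + v\right)$ ($y{\left(v \right)} = \left(-50 + v\right) 2 v = 2 v \left(-50 + v\right)$)
$\frac{y{\left(32 \right)} - 256}{T{\left(H{\left(-2,3 \right)} \right)} + 328} = \frac{2 \cdot 32 \left(-50 + 32\right) - 256}{\left(12 - 5\right) + 328} = \frac{2 \cdot 32 \left(-18\right) - 256}{7 + 328} = \frac{-1152 - 256}{335} = \left(-1408\right) \frac{1}{335} = - \frac{1408}{335}$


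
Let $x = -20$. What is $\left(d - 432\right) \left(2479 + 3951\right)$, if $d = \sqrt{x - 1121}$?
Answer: $-2777760 + 6430 i \sqrt{1141} \approx -2.7778 \cdot 10^{6} + 2.172 \cdot 10^{5} i$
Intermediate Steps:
$d = i \sqrt{1141}$ ($d = \sqrt{-20 - 1121} = \sqrt{-1141} = i \sqrt{1141} \approx 33.779 i$)
$\left(d - 432\right) \left(2479 + 3951\right) = \left(i \sqrt{1141} - 432\right) \left(2479 + 3951\right) = \left(-432 + i \sqrt{1141}\right) 6430 = -2777760 + 6430 i \sqrt{1141}$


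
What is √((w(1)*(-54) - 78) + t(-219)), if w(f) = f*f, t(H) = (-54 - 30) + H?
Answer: I*√435 ≈ 20.857*I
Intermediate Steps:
t(H) = -84 + H
w(f) = f²
√((w(1)*(-54) - 78) + t(-219)) = √((1²*(-54) - 78) + (-84 - 219)) = √((1*(-54) - 78) - 303) = √((-54 - 78) - 303) = √(-132 - 303) = √(-435) = I*√435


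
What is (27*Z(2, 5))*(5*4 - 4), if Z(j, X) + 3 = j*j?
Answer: 432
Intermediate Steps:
Z(j, X) = -3 + j² (Z(j, X) = -3 + j*j = -3 + j²)
(27*Z(2, 5))*(5*4 - 4) = (27*(-3 + 2²))*(5*4 - 4) = (27*(-3 + 4))*(20 - 4) = (27*1)*16 = 27*16 = 432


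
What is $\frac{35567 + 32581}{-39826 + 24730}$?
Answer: $- \frac{5679}{1258} \approx -4.5143$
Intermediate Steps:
$\frac{35567 + 32581}{-39826 + 24730} = \frac{68148}{-15096} = 68148 \left(- \frac{1}{15096}\right) = - \frac{5679}{1258}$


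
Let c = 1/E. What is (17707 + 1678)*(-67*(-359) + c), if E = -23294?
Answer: 10861232912685/23294 ≈ 4.6627e+8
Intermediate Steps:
c = -1/23294 (c = 1/(-23294) = -1/23294 ≈ -4.2929e-5)
(17707 + 1678)*(-67*(-359) + c) = (17707 + 1678)*(-67*(-359) - 1/23294) = 19385*(24053 - 1/23294) = 19385*(560290581/23294) = 10861232912685/23294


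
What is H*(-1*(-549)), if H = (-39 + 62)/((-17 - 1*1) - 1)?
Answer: -12627/19 ≈ -664.58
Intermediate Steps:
H = -23/19 (H = 23/((-17 - 1) - 1) = 23/(-18 - 1) = 23/(-19) = 23*(-1/19) = -23/19 ≈ -1.2105)
H*(-1*(-549)) = -(-23)*(-549)/19 = -23/19*549 = -12627/19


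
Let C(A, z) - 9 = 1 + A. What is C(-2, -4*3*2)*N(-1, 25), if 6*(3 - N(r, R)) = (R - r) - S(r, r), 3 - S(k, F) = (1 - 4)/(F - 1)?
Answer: -26/3 ≈ -8.6667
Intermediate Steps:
S(k, F) = 3 + 3/(-1 + F) (S(k, F) = 3 - (1 - 4)/(F - 1) = 3 - (-3)/(-1 + F) = 3 + 3/(-1 + F))
N(r, R) = 3 - R/6 + r/6 + r/(2*(-1 + r)) (N(r, R) = 3 - ((R - r) - 3*r/(-1 + r))/6 = 3 - (R - r - 3*r/(-1 + r))/6 = 3 + (-R/6 + r/6 + r/(2*(-1 + r))) = 3 - R/6 + r/6 + r/(2*(-1 + r)))
C(A, z) = 10 + A (C(A, z) = 9 + (1 + A) = 10 + A)
C(-2, -4*3*2)*N(-1, 25) = (10 - 2)*((3*(-1) + (-1 - 1)*(18 - 1 - 1*25))/(6*(-1 - 1))) = 8*((⅙)*(-3 - 2*(18 - 1 - 25))/(-2)) = 8*((⅙)*(-½)*(-3 - 2*(-8))) = 8*((⅙)*(-½)*(-3 + 16)) = 8*((⅙)*(-½)*13) = 8*(-13/12) = -26/3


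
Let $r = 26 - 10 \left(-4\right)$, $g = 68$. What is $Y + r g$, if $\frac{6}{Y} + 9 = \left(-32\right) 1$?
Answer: $\frac{184002}{41} \approx 4487.9$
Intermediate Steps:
$Y = - \frac{6}{41}$ ($Y = \frac{6}{-9 - 32} = \frac{6}{-41} = 6 \left(- \frac{1}{41}\right) = - \frac{6}{41} \approx -0.14634$)
$r = 66$ ($r = 26 - -40 = 26 + 40 = 66$)
$Y + r g = - \frac{6}{41} + 66 \cdot 68 = - \frac{6}{41} + 4488 = \frac{184002}{41}$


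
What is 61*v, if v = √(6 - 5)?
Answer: 61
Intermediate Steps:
v = 1 (v = √1 = 1)
61*v = 61*1 = 61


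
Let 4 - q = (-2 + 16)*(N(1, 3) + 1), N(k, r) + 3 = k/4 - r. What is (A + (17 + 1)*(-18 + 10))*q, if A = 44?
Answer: -7050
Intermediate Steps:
N(k, r) = -3 - r + k/4 (N(k, r) = -3 + (k/4 - r) = -3 + (-r + k/4) = -3 - r + k/4)
q = 141/2 (q = 4 - (-2 + 16)*((-3 - 1*3 + (¼)*1) + 1) = 4 - 14*((-3 - 3 + ¼) + 1) = 4 - 14*(-23/4 + 1) = 4 - 14*(-19)/4 = 4 - 1*(-133/2) = 4 + 133/2 = 141/2 ≈ 70.500)
(A + (17 + 1)*(-18 + 10))*q = (44 + (17 + 1)*(-18 + 10))*(141/2) = (44 + 18*(-8))*(141/2) = (44 - 144)*(141/2) = -100*141/2 = -7050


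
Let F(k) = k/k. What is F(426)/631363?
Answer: 1/631363 ≈ 1.5839e-6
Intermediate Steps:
F(k) = 1
F(426)/631363 = 1/631363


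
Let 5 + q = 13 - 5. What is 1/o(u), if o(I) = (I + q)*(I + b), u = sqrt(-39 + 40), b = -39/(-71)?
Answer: 71/440 ≈ 0.16136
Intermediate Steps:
b = 39/71 (b = -39*(-1/71) = 39/71 ≈ 0.54930)
u = 1 (u = sqrt(1) = 1)
q = 3 (q = -5 + (13 - 5) = -5 + 8 = 3)
o(I) = (3 + I)*(39/71 + I) (o(I) = (I + 3)*(I + 39/71) = (3 + I)*(39/71 + I))
1/o(u) = 1/(117/71 + 1**2 + (252/71)*1) = 1/(117/71 + 1 + 252/71) = 1/(440/71) = 71/440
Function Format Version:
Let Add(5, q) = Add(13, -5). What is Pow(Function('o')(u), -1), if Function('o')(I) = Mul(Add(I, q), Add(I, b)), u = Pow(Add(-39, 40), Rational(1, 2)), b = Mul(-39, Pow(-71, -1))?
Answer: Rational(71, 440) ≈ 0.16136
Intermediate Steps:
b = Rational(39, 71) (b = Mul(-39, Rational(-1, 71)) = Rational(39, 71) ≈ 0.54930)
u = 1 (u = Pow(1, Rational(1, 2)) = 1)
q = 3 (q = Add(-5, Add(13, -5)) = Add(-5, 8) = 3)
Function('o')(I) = Mul(Add(3, I), Add(Rational(39, 71), I)) (Function('o')(I) = Mul(Add(I, 3), Add(I, Rational(39, 71))) = Mul(Add(3, I), Add(Rational(39, 71), I)))
Pow(Function('o')(u), -1) = Pow(Add(Rational(117, 71), Pow(1, 2), Mul(Rational(252, 71), 1)), -1) = Pow(Add(Rational(117, 71), 1, Rational(252, 71)), -1) = Pow(Rational(440, 71), -1) = Rational(71, 440)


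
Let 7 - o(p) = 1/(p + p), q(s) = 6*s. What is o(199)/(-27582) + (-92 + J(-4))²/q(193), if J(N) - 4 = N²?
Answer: 9484139999/2118683748 ≈ 4.4764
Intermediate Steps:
J(N) = 4 + N²
o(p) = 7 - 1/(2*p) (o(p) = 7 - 1/(p + p) = 7 - 1/(2*p))
o(199)/(-27582) + (-92 + J(-4))²/q(193) = (7 - ½/199)/(-27582) + (-92 + (4 + (-4)²))²/((6*193)) = (7 - ½*1/199)*(-1/27582) + (-92 + (4 + 16))²/1158 = (7 - 1/398)*(-1/27582) + (-92 + 20)²*(1/1158) = (2785/398)*(-1/27582) + (-72)²*(1/1158) = -2785/10977636 + 5184*(1/1158) = -2785/10977636 + 864/193 = 9484139999/2118683748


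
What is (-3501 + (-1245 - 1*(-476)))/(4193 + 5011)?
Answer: -2135/4602 ≈ -0.46393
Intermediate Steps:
(-3501 + (-1245 - 1*(-476)))/(4193 + 5011) = (-3501 + (-1245 + 476))/9204 = (-3501 - 769)*(1/9204) = -4270*1/9204 = -2135/4602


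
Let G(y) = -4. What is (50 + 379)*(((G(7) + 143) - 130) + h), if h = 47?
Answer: 24024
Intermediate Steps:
(50 + 379)*(((G(7) + 143) - 130) + h) = (50 + 379)*(((-4 + 143) - 130) + 47) = 429*((139 - 130) + 47) = 429*(9 + 47) = 429*56 = 24024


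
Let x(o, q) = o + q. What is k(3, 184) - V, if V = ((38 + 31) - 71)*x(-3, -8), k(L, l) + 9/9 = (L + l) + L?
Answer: 167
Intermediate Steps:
k(L, l) = -1 + l + 2*L (k(L, l) = -1 + ((L + l) + L) = -1 + (l + 2*L) = -1 + l + 2*L)
V = 22 (V = ((38 + 31) - 71)*(-3 - 8) = (69 - 71)*(-11) = -2*(-11) = 22)
k(3, 184) - V = (-1 + 184 + 2*3) - 1*22 = (-1 + 184 + 6) - 22 = 189 - 22 = 167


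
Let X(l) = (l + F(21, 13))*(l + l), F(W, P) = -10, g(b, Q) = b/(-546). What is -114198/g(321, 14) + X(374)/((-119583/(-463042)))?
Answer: 15975268119356/12795381 ≈ 1.2485e+6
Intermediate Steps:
g(b, Q) = -b/546 (g(b, Q) = b*(-1/546) = -b/546)
X(l) = 2*l*(-10 + l) (X(l) = (l - 10)*(l + l) = (-10 + l)*(2*l) = 2*l*(-10 + l))
-114198/g(321, 14) + X(374)/((-119583/(-463042))) = -114198/((-1/546*321)) + (2*374*(-10 + 374))/((-119583/(-463042))) = -114198/(-107/182) + (2*374*364)/((-119583*(-1/463042))) = -114198*(-182/107) + 272272/(119583/463042) = 20784036/107 + 272272*(463042/119583) = 20784036/107 + 126073371424/119583 = 15975268119356/12795381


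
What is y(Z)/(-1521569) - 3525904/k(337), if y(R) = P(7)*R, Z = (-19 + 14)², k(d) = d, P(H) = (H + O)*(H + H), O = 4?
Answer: -766415360118/73252679 ≈ -10463.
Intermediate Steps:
P(H) = 2*H*(4 + H) (P(H) = (H + 4)*(H + H) = (4 + H)*(2*H) = 2*H*(4 + H))
Z = 25 (Z = (-5)² = 25)
y(R) = 154*R (y(R) = (2*7*(4 + 7))*R = (2*7*11)*R = 154*R)
y(Z)/(-1521569) - 3525904/k(337) = (154*25)/(-1521569) - 3525904/337 = 3850*(-1/1521569) - 3525904*1/337 = -550/217367 - 3525904/337 = -766415360118/73252679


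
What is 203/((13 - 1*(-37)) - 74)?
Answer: -203/24 ≈ -8.4583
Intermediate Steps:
203/((13 - 1*(-37)) - 74) = 203/((13 + 37) - 74) = 203/(50 - 74) = 203/(-24) = 203*(-1/24) = -203/24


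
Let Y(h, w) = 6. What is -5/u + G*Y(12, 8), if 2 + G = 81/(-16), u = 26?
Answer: -4427/104 ≈ -42.567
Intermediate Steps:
G = -113/16 (G = -2 + 81/(-16) = -2 + 81*(-1/16) = -2 - 81/16 = -113/16 ≈ -7.0625)
-5/u + G*Y(12, 8) = -5/26 - 113/16*6 = -5*1/26 - 339/8 = -5/26 - 339/8 = -4427/104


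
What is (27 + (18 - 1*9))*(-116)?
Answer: -4176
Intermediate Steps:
(27 + (18 - 1*9))*(-116) = (27 + (18 - 9))*(-116) = (27 + 9)*(-116) = 36*(-116) = -4176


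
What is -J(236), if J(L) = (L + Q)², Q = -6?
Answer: -52900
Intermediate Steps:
J(L) = (-6 + L)² (J(L) = (L - 6)² = (-6 + L)²)
-J(236) = -(-6 + 236)² = -1*230² = -1*52900 = -52900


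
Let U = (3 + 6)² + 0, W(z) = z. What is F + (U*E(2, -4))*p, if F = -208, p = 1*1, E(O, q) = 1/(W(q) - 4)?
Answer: -1745/8 ≈ -218.13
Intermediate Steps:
E(O, q) = 1/(-4 + q) (E(O, q) = 1/(q - 4) = 1/(-4 + q))
p = 1
U = 81 (U = 9² + 0 = 81 + 0 = 81)
F + (U*E(2, -4))*p = -208 + (81/(-4 - 4))*1 = -208 + (81/(-8))*1 = -208 + (81*(-⅛))*1 = -208 - 81/8*1 = -208 - 81/8 = -1745/8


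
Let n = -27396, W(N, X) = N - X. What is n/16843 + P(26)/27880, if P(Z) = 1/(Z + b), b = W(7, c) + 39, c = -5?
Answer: -58812620117/36157878680 ≈ -1.6266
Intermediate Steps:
b = 51 (b = (7 - 1*(-5)) + 39 = (7 + 5) + 39 = 12 + 39 = 51)
P(Z) = 1/(51 + Z) (P(Z) = 1/(Z + 51) = 1/(51 + Z))
n/16843 + P(26)/27880 = -27396/16843 + 1/((51 + 26)*27880) = -27396*1/16843 + (1/27880)/77 = -27396/16843 + (1/77)*(1/27880) = -27396/16843 + 1/2146760 = -58812620117/36157878680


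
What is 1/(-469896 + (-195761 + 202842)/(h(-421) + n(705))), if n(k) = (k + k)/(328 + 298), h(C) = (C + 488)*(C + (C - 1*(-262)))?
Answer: -12162475/5715100568953 ≈ -2.1281e-6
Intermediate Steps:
h(C) = (262 + 2*C)*(488 + C) (h(C) = (488 + C)*(C + (C + 262)) = (488 + C)*(C + (262 + C)) = (488 + C)*(262 + 2*C) = (262 + 2*C)*(488 + C))
n(k) = k/313 (n(k) = (2*k)/626 = (2*k)*(1/626) = k/313)
1/(-469896 + (-195761 + 202842)/(h(-421) + n(705))) = 1/(-469896 + (-195761 + 202842)/((127856 + 2*(-421)² + 1238*(-421)) + (1/313)*705)) = 1/(-469896 + 7081/((127856 + 2*177241 - 521198) + 705/313)) = 1/(-469896 + 7081/((127856 + 354482 - 521198) + 705/313)) = 1/(-469896 + 7081/(-38860 + 705/313)) = 1/(-469896 + 7081/(-12162475/313)) = 1/(-469896 + 7081*(-313/12162475)) = 1/(-469896 - 2216353/12162475) = 1/(-5715100568953/12162475) = -12162475/5715100568953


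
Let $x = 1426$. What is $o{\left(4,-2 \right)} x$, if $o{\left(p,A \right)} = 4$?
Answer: $5704$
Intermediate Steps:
$o{\left(4,-2 \right)} x = 4 \cdot 1426 = 5704$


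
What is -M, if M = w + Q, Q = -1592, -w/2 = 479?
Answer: 2550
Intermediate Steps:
w = -958 (w = -2*479 = -958)
M = -2550 (M = -958 - 1592 = -2550)
-M = -1*(-2550) = 2550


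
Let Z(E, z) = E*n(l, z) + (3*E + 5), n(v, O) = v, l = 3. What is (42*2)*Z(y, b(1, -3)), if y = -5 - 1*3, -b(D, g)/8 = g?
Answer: -3612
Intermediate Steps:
b(D, g) = -8*g
y = -8 (y = -5 - 3 = -8)
Z(E, z) = 5 + 6*E (Z(E, z) = E*3 + (3*E + 5) = 3*E + (5 + 3*E) = 5 + 6*E)
(42*2)*Z(y, b(1, -3)) = (42*2)*(5 + 6*(-8)) = 84*(5 - 48) = 84*(-43) = -3612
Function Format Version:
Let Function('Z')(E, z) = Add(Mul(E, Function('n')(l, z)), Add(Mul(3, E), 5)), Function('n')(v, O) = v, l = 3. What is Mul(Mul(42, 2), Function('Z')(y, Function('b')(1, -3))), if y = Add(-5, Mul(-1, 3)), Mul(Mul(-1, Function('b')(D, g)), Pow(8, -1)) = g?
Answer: -3612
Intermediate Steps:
Function('b')(D, g) = Mul(-8, g)
y = -8 (y = Add(-5, -3) = -8)
Function('Z')(E, z) = Add(5, Mul(6, E)) (Function('Z')(E, z) = Add(Mul(E, 3), Add(Mul(3, E), 5)) = Add(Mul(3, E), Add(5, Mul(3, E))) = Add(5, Mul(6, E)))
Mul(Mul(42, 2), Function('Z')(y, Function('b')(1, -3))) = Mul(Mul(42, 2), Add(5, Mul(6, -8))) = Mul(84, Add(5, -48)) = Mul(84, -43) = -3612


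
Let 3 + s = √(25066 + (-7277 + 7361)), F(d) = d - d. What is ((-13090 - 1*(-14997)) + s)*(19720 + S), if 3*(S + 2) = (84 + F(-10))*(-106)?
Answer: 31892000 + 83750*√1006 ≈ 3.4548e+7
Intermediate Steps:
F(d) = 0
s = -3 + 5*√1006 (s = -3 + √(25066 + (-7277 + 7361)) = -3 + √(25066 + 84) = -3 + √25150 = -3 + 5*√1006 ≈ 155.59)
S = -2970 (S = -2 + ((84 + 0)*(-106))/3 = -2 + (84*(-106))/3 = -2 + (⅓)*(-8904) = -2 - 2968 = -2970)
((-13090 - 1*(-14997)) + s)*(19720 + S) = ((-13090 - 1*(-14997)) + (-3 + 5*√1006))*(19720 - 2970) = ((-13090 + 14997) + (-3 + 5*√1006))*16750 = (1907 + (-3 + 5*√1006))*16750 = (1904 + 5*√1006)*16750 = 31892000 + 83750*√1006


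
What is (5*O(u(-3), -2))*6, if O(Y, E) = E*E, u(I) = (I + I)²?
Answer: 120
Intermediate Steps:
u(I) = 4*I² (u(I) = (2*I)² = 4*I²)
O(Y, E) = E²
(5*O(u(-3), -2))*6 = (5*(-2)²)*6 = (5*4)*6 = 20*6 = 120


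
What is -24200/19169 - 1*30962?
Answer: -593534778/19169 ≈ -30963.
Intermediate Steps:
-24200/19169 - 1*30962 = -24200*1/19169 - 30962 = -24200/19169 - 30962 = -593534778/19169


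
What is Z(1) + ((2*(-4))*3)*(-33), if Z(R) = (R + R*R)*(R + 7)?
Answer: 808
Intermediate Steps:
Z(R) = (7 + R)*(R + R²) (Z(R) = (R + R²)*(7 + R) = (7 + R)*(R + R²))
Z(1) + ((2*(-4))*3)*(-33) = 1*(7 + 1² + 8*1) + ((2*(-4))*3)*(-33) = 1*(7 + 1 + 8) - 8*3*(-33) = 1*16 - 24*(-33) = 16 + 792 = 808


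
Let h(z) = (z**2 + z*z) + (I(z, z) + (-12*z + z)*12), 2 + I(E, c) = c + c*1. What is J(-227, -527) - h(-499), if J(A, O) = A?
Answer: -563097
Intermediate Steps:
I(E, c) = -2 + 2*c (I(E, c) = -2 + (c + c*1) = -2 + (c + c) = -2 + 2*c)
h(z) = -2 - 130*z + 2*z**2 (h(z) = (z**2 + z*z) + ((-2 + 2*z) + (-12*z + z)*12) = (z**2 + z**2) + ((-2 + 2*z) - 11*z*12) = 2*z**2 + ((-2 + 2*z) - 132*z) = 2*z**2 + (-2 - 130*z) = -2 - 130*z + 2*z**2)
J(-227, -527) - h(-499) = -227 - (-2 - 130*(-499) + 2*(-499)**2) = -227 - (-2 + 64870 + 2*249001) = -227 - (-2 + 64870 + 498002) = -227 - 1*562870 = -227 - 562870 = -563097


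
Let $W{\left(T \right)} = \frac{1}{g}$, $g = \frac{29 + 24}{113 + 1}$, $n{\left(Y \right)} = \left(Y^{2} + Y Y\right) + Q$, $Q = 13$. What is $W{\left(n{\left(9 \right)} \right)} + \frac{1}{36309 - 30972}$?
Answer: $\frac{608471}{282861} \approx 2.1511$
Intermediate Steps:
$n{\left(Y \right)} = 13 + 2 Y^{2}$ ($n{\left(Y \right)} = \left(Y^{2} + Y Y\right) + 13 = \left(Y^{2} + Y^{2}\right) + 13 = 2 Y^{2} + 13 = 13 + 2 Y^{2}$)
$g = \frac{53}{114} \approx 0.46491$
$W{\left(T \right)} = \frac{114}{53}$ ($W{\left(T \right)} = \frac{1}{\frac{53}{114}} = \frac{114}{53}$)
$W{\left(n{\left(9 \right)} \right)} + \frac{1}{36309 - 30972} = \frac{114}{53} + \frac{1}{36309 - 30972} = \frac{114}{53} + \frac{1}{5337} = \frac{608471}{282861}$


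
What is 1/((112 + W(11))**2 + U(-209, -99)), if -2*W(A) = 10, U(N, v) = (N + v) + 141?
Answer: 1/11282 ≈ 8.8637e-5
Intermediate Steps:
U(N, v) = 141 + N + v
W(A) = -5 (W(A) = -1/2*10 = -5)
1/((112 + W(11))**2 + U(-209, -99)) = 1/((112 - 5)**2 + (141 - 209 - 99)) = 1/(107**2 - 167) = 1/(11449 - 167) = 1/11282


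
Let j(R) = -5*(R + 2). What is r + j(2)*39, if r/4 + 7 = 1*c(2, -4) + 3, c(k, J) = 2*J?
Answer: -828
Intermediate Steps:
j(R) = -10 - 5*R (j(R) = -5*(2 + R) = -10 - 5*R)
r = -48 (r = -28 + 4*(1*(2*(-4)) + 3) = -28 + 4*(1*(-8) + 3) = -28 + 4*(-8 + 3) = -28 + 4*(-5) = -28 - 20 = -48)
r + j(2)*39 = -48 + (-10 - 5*2)*39 = -48 + (-10 - 10)*39 = -48 - 20*39 = -48 - 780 = -828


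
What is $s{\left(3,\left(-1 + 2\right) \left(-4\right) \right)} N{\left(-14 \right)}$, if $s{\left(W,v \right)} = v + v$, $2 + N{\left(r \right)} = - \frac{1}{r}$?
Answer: $\frac{108}{7} \approx 15.429$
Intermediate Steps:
$N{\left(r \right)} = -2 - \frac{1}{r}$
$s{\left(W,v \right)} = 2 v$
$s{\left(3,\left(-1 + 2\right) \left(-4\right) \right)} N{\left(-14 \right)} = 2 \left(-1 + 2\right) \left(-4\right) \left(-2 - \frac{1}{-14}\right) = 2 \cdot 1 \left(-4\right) \left(-2 - - \frac{1}{14}\right) = 2 \left(-4\right) \left(-2 + \frac{1}{14}\right) = \left(-8\right) \left(- \frac{27}{14}\right) = \frac{108}{7}$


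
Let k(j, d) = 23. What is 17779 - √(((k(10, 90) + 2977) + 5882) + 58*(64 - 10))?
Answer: 17779 - √12014 ≈ 17669.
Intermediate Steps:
17779 - √(((k(10, 90) + 2977) + 5882) + 58*(64 - 10)) = 17779 - √(((23 + 2977) + 5882) + 58*(64 - 10)) = 17779 - √((3000 + 5882) + 58*54) = 17779 - √(8882 + 3132) = 17779 - √12014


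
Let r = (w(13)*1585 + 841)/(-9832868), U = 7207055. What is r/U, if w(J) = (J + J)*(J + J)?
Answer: -1072301/70866020483740 ≈ -1.5131e-8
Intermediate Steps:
w(J) = 4*J² (w(J) = (2*J)*(2*J) = 4*J²)
r = -1072301/9832868 (r = ((4*13²)*1585 + 841)/(-9832868) = ((4*169)*1585 + 841)*(-1/9832868) = (676*1585 + 841)*(-1/9832868) = (1071460 + 841)*(-1/9832868) = 1072301*(-1/9832868) = -1072301/9832868 ≈ -0.10905)
r/U = -1072301/9832868/7207055 = -1072301/9832868*1/7207055 = -1072301/70866020483740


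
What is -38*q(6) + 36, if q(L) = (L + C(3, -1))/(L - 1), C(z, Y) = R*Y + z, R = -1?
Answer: -40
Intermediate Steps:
C(z, Y) = z - Y (C(z, Y) = -Y + z = z - Y)
q(L) = (4 + L)/(-1 + L) (q(L) = (L + (3 - 1*(-1)))/(L - 1) = (L + (3 + 1))/(-1 + L) = (L + 4)/(-1 + L) = (4 + L)/(-1 + L))
-38*q(6) + 36 = -38*(4 + 6)/(-1 + 6) + 36 = -38*10/5 + 36 = -38*2 + 36 = -76 + 36 = -40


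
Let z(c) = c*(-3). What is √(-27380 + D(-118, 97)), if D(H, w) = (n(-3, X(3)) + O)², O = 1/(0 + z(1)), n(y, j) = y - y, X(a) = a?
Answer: I*√246419/3 ≈ 165.47*I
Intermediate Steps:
z(c) = -3*c
n(y, j) = 0
O = -⅓ (O = 1/(0 - 3*1) = 1/(0 - 3) = 1/(-3) = -⅓ ≈ -0.33333)
D(H, w) = ⅑ (D(H, w) = (0 - ⅓)² = (-⅓)² = ⅑)
√(-27380 + D(-118, 97)) = √(-27380 + ⅑) = √(-246419/9) = I*√246419/3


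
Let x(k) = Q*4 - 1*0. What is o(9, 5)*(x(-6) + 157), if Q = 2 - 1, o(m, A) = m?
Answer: 1449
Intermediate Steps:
Q = 1
x(k) = 4 (x(k) = 1*4 - 1*0 = 4 + 0 = 4)
o(9, 5)*(x(-6) + 157) = 9*(4 + 157) = 9*161 = 1449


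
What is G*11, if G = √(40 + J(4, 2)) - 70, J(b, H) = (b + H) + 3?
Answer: -693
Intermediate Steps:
J(b, H) = 3 + H + b (J(b, H) = (H + b) + 3 = 3 + H + b)
G = -63 (G = √(40 + (3 + 2 + 4)) - 70 = √(40 + 9) - 70 = √49 - 70 = 7 - 70 = -63)
G*11 = -63*11 = -693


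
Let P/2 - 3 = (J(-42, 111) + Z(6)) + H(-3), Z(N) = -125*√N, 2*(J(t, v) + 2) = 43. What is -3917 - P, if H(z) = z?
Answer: -3956 + 250*√6 ≈ -3343.6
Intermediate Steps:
J(t, v) = 39/2 (J(t, v) = -2 + (½)*43 = -2 + 43/2 = 39/2)
P = 39 - 250*√6 (P = 6 + 2*((39/2 - 125*√6) - 3) = 6 + 2*(33/2 - 125*√6) = 6 + (33 - 250*√6) = 39 - 250*√6 ≈ -573.37)
-3917 - P = -3917 - (39 - 250*√6) = -3917 + (-39 + 250*√6) = -3956 + 250*√6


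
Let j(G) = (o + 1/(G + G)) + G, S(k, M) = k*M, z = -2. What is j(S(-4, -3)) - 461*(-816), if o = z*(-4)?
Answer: 9028705/24 ≈ 3.7620e+5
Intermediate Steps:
S(k, M) = M*k
o = 8 (o = -2*(-4) = 8)
j(G) = 8 + G + 1/(2*G) (j(G) = (8 + 1/(G + G)) + G = (8 + 1/(2*G)) + G = 8 + G + 1/(2*G))
j(S(-4, -3)) - 461*(-816) = (8 - 3*(-4) + 1/(2*((-3*(-4))))) - 461*(-816) = (8 + 12 + (½)/12) + 376176 = (8 + 12 + (½)*(1/12)) + 376176 = (8 + 12 + 1/24) + 376176 = 481/24 + 376176 = 9028705/24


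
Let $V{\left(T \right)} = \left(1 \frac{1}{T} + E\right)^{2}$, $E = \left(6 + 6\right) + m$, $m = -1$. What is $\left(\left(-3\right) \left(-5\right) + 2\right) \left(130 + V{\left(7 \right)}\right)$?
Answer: $\frac{211718}{49} \approx 4320.8$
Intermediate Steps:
$E = 11$ ($E = \left(6 + 6\right) - 1 = 12 - 1 = 11$)
$V{\left(T \right)} = \left(11 + \frac{1}{T}\right)^{2}$ ($V{\left(T \right)} = \left(1 \frac{1}{T} + 11\right)^{2} = \left(\frac{1}{T} + 11\right)^{2} = \left(11 + \frac{1}{T}\right)^{2}$)
$\left(\left(-3\right) \left(-5\right) + 2\right) \left(130 + V{\left(7 \right)}\right) = \left(\left(-3\right) \left(-5\right) + 2\right) \left(130 + \frac{\left(1 + 11 \cdot 7\right)^{2}}{49}\right) = \left(15 + 2\right) \left(130 + \frac{\left(1 + 77\right)^{2}}{49}\right) = 17 \left(130 + \frac{78^{2}}{49}\right) = 17 \left(130 + \frac{1}{49} \cdot 6084\right) = 17 \left(130 + \frac{6084}{49}\right) = 17 \cdot \frac{12454}{49} = \frac{211718}{49}$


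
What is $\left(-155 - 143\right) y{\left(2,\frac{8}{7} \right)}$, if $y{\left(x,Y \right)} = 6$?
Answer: $-1788$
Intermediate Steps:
$\left(-155 - 143\right) y{\left(2,\frac{8}{7} \right)} = \left(-155 - 143\right) 6 = \left(-298\right) 6 = -1788$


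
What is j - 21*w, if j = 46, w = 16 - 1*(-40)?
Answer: -1130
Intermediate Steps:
w = 56 (w = 16 + 40 = 56)
j - 21*w = 46 - 21*56 = 46 - 1176 = -1130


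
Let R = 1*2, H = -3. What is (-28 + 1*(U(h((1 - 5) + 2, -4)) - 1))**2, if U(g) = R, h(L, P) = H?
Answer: 729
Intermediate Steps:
R = 2
h(L, P) = -3
U(g) = 2
(-28 + 1*(U(h((1 - 5) + 2, -4)) - 1))**2 = (-28 + 1*(2 - 1))**2 = (-28 + 1*1)**2 = (-28 + 1)**2 = (-27)**2 = 729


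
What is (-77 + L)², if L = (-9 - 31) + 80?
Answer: 1369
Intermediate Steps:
L = 40 (L = -40 + 80 = 40)
(-77 + L)² = (-77 + 40)² = (-37)² = 1369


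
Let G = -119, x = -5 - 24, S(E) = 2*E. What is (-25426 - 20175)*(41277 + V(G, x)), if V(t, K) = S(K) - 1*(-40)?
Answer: -1881451659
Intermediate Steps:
x = -29
V(t, K) = 40 + 2*K (V(t, K) = 2*K - 1*(-40) = 2*K + 40 = 40 + 2*K)
(-25426 - 20175)*(41277 + V(G, x)) = (-25426 - 20175)*(41277 + (40 + 2*(-29))) = -45601*(41277 + (40 - 58)) = -45601*(41277 - 18) = -45601*41259 = -1881451659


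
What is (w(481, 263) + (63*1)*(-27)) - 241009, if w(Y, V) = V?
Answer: -242447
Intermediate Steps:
(w(481, 263) + (63*1)*(-27)) - 241009 = (263 + (63*1)*(-27)) - 241009 = (263 + 63*(-27)) - 241009 = (263 - 1701) - 241009 = -1438 - 241009 = -242447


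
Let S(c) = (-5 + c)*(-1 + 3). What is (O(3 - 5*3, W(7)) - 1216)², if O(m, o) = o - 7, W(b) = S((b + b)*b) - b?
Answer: 1089936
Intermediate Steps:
S(c) = -10 + 2*c (S(c) = (-5 + c)*2 = -10 + 2*c)
W(b) = -10 - b + 4*b² (W(b) = (-10 + 2*((b + b)*b)) - b = (-10 + 2*((2*b)*b)) - b = (-10 + 2*(2*b²)) - b = (-10 + 4*b²) - b = -10 - b + 4*b²)
O(m, o) = -7 + o
(O(3 - 5*3, W(7)) - 1216)² = ((-7 + (-10 - 1*7 + 4*7²)) - 1216)² = ((-7 + (-10 - 7 + 4*49)) - 1216)² = ((-7 + (-10 - 7 + 196)) - 1216)² = ((-7 + 179) - 1216)² = (172 - 1216)² = (-1044)² = 1089936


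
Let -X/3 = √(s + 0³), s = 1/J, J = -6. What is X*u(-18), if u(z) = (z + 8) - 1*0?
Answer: 5*I*√6 ≈ 12.247*I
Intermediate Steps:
s = -⅙ (s = 1/(-6) = -⅙ ≈ -0.16667)
u(z) = 8 + z (u(z) = (8 + z) + 0 = 8 + z)
X = -I*√6/2 (X = -3*√(-⅙ + 0³) = -3*√(-⅙ + 0) = -I*√6/2 ≈ -1.2247*I)
X*u(-18) = (-I*√6/2)*(8 - 18) = -I*√6/2*(-10) = 5*I*√6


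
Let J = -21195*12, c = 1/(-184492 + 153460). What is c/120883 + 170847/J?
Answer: -1978050355303/2944724385960 ≈ -0.67173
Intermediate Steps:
c = -1/31032 (c = 1/(-31032) = -1/31032 ≈ -3.2225e-5)
J = -254340
c/120883 + 170847/J = -1/31032/120883 + 170847/(-254340) = -1/31032*1/120883 + 170847*(-1/254340) = -1/3751241256 - 18983/28260 = -1978050355303/2944724385960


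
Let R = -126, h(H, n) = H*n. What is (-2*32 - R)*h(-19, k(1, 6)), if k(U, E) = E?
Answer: -7068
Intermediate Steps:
(-2*32 - R)*h(-19, k(1, 6)) = (-2*32 - 1*(-126))*(-19*6) = (-64 + 126)*(-114) = 62*(-114) = -7068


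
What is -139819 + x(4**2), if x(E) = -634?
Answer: -140453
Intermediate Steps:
-139819 + x(4**2) = -139819 - 634 = -140453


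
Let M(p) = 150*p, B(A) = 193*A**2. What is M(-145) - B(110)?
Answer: -2357050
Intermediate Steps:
M(-145) - B(110) = 150*(-145) - 193*110**2 = -21750 - 193*12100 = -21750 - 1*2335300 = -21750 - 2335300 = -2357050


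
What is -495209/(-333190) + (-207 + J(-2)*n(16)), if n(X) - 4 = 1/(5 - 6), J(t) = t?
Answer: -492827/2330 ≈ -211.51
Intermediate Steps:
n(X) = 3 (n(X) = 4 + 1/(5 - 6) = 4 + 1/(-1) = 4 - 1 = 3)
-495209/(-333190) + (-207 + J(-2)*n(16)) = -495209/(-333190) + (-207 - 2*3) = -495209*(-1/333190) + (-207 - 6) = 3463/2330 - 213 = -492827/2330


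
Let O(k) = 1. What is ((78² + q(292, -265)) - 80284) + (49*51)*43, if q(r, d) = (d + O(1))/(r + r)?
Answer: 2427728/73 ≈ 33257.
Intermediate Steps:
q(r, d) = (1 + d)/(2*r) (q(r, d) = (d + 1)/(r + r) = (1 + d)/((2*r)) = (1 + d)*(1/(2*r)) = (1 + d)/(2*r))
((78² + q(292, -265)) - 80284) + (49*51)*43 = ((78² + (½)*(1 - 265)/292) - 80284) + (49*51)*43 = ((6084 + (½)*(1/292)*(-264)) - 80284) + 2499*43 = ((6084 - 33/73) - 80284) + 107457 = (444099/73 - 80284) + 107457 = -5416633/73 + 107457 = 2427728/73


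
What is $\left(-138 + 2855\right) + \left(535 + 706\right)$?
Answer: $3958$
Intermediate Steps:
$\left(-138 + 2855\right) + \left(535 + 706\right) = 2717 + 1241 = 3958$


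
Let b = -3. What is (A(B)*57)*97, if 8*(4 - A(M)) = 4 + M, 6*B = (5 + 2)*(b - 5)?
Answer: 25802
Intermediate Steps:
B = -28/3 (B = ((5 + 2)*(-3 - 5))/6 = (7*(-8))/6 = (1/6)*(-56) = -28/3 ≈ -9.3333)
A(M) = 7/2 - M/8 (A(M) = 4 - (4 + M)/8 = 4 + (-1/2 - M/8) = 7/2 - M/8)
(A(B)*57)*97 = ((7/2 - 1/8*(-28/3))*57)*97 = ((7/2 + 7/6)*57)*97 = ((14/3)*57)*97 = 266*97 = 25802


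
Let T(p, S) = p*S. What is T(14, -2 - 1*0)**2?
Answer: 784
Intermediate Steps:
T(p, S) = S*p
T(14, -2 - 1*0)**2 = ((-2 - 1*0)*14)**2 = ((-2 + 0)*14)**2 = (-2*14)**2 = (-28)**2 = 784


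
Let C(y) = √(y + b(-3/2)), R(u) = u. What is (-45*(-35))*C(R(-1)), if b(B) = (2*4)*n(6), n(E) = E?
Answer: 1575*√47 ≈ 10798.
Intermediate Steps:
b(B) = 48 (b(B) = (2*4)*6 = 8*6 = 48)
C(y) = √(48 + y) (C(y) = √(y + 48) = √(48 + y))
(-45*(-35))*C(R(-1)) = (-45*(-35))*√(48 - 1) = 1575*√47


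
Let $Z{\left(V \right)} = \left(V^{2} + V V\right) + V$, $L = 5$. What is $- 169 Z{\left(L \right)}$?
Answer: $-9295$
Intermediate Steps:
$Z{\left(V \right)} = V + 2 V^{2}$ ($Z{\left(V \right)} = \left(V^{2} + V^{2}\right) + V = 2 V^{2} + V = V + 2 V^{2}$)
$- 169 Z{\left(L \right)} = - 169 \cdot 5 \left(1 + 2 \cdot 5\right) = - 169 \cdot 5 \left(1 + 10\right) = - 169 \cdot 5 \cdot 11 = \left(-169\right) 55 = -9295$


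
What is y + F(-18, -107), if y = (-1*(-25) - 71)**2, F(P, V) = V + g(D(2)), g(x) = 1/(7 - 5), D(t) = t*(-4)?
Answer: 4019/2 ≈ 2009.5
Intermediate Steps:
D(t) = -4*t
g(x) = 1/2
F(P, V) = 1/2 + V (F(P, V) = V + 1/2 = 1/2 + V)
y = 2116 (y = (25 - 71)**2 = (-46)**2 = 2116)
y + F(-18, -107) = 2116 + (1/2 - 107) = 2116 - 213/2 = 4019/2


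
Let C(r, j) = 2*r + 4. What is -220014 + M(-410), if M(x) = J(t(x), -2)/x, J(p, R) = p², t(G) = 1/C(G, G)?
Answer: -60064033213441/273000960 ≈ -2.2001e+5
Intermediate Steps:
C(r, j) = 4 + 2*r
t(G) = 1/(4 + 2*G)
M(x) = 1/(4*x*(2 + x)²) (M(x) = (1/(2*(2 + x)))²/x = (1/(4*(2 + x)²))/x = 1/(4*x*(2 + x)²))
-220014 + M(-410) = -220014 + (¼)/(-410*(2 - 410)²) = -220014 + (¼)*(-1/410)/(-408)² = -220014 + (¼)*(-1/410)*(1/166464) = -220014 - 1/273000960 = -60064033213441/273000960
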